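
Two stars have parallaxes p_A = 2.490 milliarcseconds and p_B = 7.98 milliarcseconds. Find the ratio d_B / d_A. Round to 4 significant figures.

0.3120

Since d = 1/p, d_B/d_A = p_A/p_B.
= 2.490 / 7.98 = 0.31203.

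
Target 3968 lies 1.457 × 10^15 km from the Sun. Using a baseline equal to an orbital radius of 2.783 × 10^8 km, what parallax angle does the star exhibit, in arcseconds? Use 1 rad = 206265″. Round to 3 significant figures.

θ ≈ B/d = (2.783 × 10^8) / (1.457 × 10^15) = 1.9101 × 10^-7 rad.
In arcseconds: 1.9101 × 10^-7 × 206265 = 0.039399″.

0.0394 arcsec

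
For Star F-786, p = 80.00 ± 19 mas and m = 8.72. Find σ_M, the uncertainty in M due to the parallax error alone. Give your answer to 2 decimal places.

σ_M = 0.52 mag

M = m − 5 log₁₀ d + 5 = m + 5 log₁₀ p + 5, so ∂M/∂p = 5/(p ln 10).
σ_M = (5/ln 10) · (σ_p/p) = 2.1715 × 19/80.00 = 2.1715 × 0.2375 = 0.51573.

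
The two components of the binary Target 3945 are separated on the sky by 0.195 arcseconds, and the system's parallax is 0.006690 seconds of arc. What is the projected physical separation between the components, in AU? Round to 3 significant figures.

d = 1/p = 1/0.006690″ = 149.48 pc.
At distance d (pc), an angle of θ arcsec spans θ·d AU: s = 0.195 × 149.48 = 29.149 AU.

29.1 AU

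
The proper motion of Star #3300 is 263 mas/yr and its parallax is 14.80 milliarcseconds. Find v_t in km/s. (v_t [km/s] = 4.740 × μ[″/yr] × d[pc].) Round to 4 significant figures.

d = 1/p = 1/0.01480″ = 67.568 pc.
μ = 263 mas/yr = 0.263 ″/yr.
v_t = 4.74 × μ × d = 4.74 × 0.263 × 67.568 = 84.232 km/s.

84.23 km/s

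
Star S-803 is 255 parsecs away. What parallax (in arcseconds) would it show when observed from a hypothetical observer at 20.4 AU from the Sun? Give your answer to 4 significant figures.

0.08000 arcsec

p (arcsec) = B (AU) / d (pc).
p = 20.4 / 255 = 0.08 arcsec.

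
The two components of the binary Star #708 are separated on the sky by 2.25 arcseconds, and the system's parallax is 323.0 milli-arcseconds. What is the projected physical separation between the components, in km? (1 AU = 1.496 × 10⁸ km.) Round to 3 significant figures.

1.04 × 10^9 km

d = 1/p = 1/0.3230″ = 3.096 pc.
At distance d (pc), an angle of θ arcsec spans θ·d AU: s = 2.25 × 3.096 = 6.966 AU.
= 6.966 × 1.496 × 10⁸ km = 1.0421 × 10^9 km.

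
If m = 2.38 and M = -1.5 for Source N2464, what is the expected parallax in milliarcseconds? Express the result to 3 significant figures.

m − M = 2.38 − (-1.5) = 3.88.
d = 10^((m−M)/5 + 1) = 10^1.776 = 59.704 pc.
p = 1/d = 1/59.704 = 0.016749 arcsec = 16.749 mas.

16.7 mas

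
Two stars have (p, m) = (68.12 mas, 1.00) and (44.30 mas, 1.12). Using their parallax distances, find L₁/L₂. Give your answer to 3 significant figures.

d₁ = 1/p₁ = 1/0.06812″ = 14.68 pc; d₂ = 1/p₂ = 1/0.04430″ = 22.573 pc.
M₁ = m₁ − 5 log₁₀ d₁ + 5 = 1.00 − 5.8336 + 5 = 0.1664.
M₂ = 1.12 − 6.7679 + 5 = -0.6479.
L₁/L₂ = 10^(0.4(M₂ − M₁)) = 10^(0.4 × (-0.8143)) = 10^(-0.32572) = 0.47237.

L₁/L₂ = 0.472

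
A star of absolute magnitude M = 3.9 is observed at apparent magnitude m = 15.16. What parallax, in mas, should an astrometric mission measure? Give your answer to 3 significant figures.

0.560 mas

m − M = 15.16 − 3.9 = 11.26.
d = 10^((m−M)/5 + 1) = 10^3.252 = 1786.5 pc.
p = 1/d = 1/1786.5 = 0.00055975 arcsec = 0.55975 mas.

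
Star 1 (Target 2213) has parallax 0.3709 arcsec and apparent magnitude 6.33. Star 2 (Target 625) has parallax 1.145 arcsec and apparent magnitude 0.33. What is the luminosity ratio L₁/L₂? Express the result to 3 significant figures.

d₁ = 1/p₁ = 1/0.3709″ = 2.6961 pc; d₂ = 1/p₂ = 1/1.145″ = 0.87336 pc.
M₁ = m₁ − 5 log₁₀ d₁ + 5 = 6.33 − 2.1537 + 5 = 9.1763.
M₂ = 0.33 − (-0.2940) + 5 = 5.6240.
L₁/L₂ = 10^(0.4(M₂ − M₁)) = 10^(0.4 × (-3.5523)) = 10^(-1.42092) = 0.037938.

L₁/L₂ = 0.0379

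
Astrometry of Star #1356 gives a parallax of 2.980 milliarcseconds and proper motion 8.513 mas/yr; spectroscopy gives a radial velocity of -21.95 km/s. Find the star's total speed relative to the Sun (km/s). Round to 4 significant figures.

d = 1/p = 1/0.002980″ = 335.57 pc.
μ = 8.513 mas/yr = 0.008513 ″/yr.
v_t = 4.740 μ d = 4.740 × 0.008513 × 335.57 = 13.541 km/s.
v = √(v_r² + v_t²) = √((-21.95)² + 13.541²) = √665.161 = 25.791 km/s.

25.79 km/s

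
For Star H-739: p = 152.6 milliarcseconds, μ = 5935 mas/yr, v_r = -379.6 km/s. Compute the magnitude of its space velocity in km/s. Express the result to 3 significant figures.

d = 1/p = 1/0.1526″ = 6.5531 pc.
μ = 5935 mas/yr = 5.935 ″/yr.
v_t = 4.740 μ d = 4.740 × 5.935 × 6.5531 = 184.35 km/s.
v = √(v_r² + v_t²) = √((-379.6)² + 184.35²) = √178081 = 422 km/s.

422 km/s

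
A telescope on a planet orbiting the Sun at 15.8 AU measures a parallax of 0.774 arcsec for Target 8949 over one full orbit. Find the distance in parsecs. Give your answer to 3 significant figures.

20.4 pc

With baseline B (in AU) and parallax p (in arcsec), d = B/p parsecs.
d = 15.8 / 0.774 = 20.413 pc.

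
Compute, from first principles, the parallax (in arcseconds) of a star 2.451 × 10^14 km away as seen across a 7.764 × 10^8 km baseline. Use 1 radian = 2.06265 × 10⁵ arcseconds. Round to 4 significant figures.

0.6534 arcsec

θ ≈ B/d = (7.764 × 10^8) / (2.451 × 10^14) = 3.1677 × 10^-6 rad.
In arcseconds: 3.1677 × 10^-6 × 206265 = 0.65339″.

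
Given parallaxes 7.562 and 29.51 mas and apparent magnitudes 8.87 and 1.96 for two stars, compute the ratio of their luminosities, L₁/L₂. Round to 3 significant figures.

d₁ = 1/p₁ = 1/0.007562″ = 132.24 pc; d₂ = 1/p₂ = 1/0.02951″ = 33.887 pc.
M₁ = m₁ − 5 log₁₀ d₁ + 5 = 8.87 − 10.6068 + 5 = 3.2632.
M₂ = 1.96 − 7.6502 + 5 = -0.6902.
L₁/L₂ = 10^(0.4(M₂ − M₁)) = 10^(0.4 × (-3.9534)) = 10^(-1.58136) = 0.02622.

L₁/L₂ = 0.0262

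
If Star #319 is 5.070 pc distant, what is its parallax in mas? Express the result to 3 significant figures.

p = 1/d = 1/5.07 = 0.19724 arcsec.
= 0.19724 × 1000 = 197.24 mas.

197 mas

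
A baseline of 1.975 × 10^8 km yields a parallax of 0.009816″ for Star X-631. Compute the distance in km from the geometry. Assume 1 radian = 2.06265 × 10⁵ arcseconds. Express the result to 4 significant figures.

θ = 0.009816″ = 0.009816/206265 = 4.7589 × 10^-8 rad.
d = B/θ = (1.975 × 10^8) / (4.7589 × 10^-8) = 4.1501 × 10^15 km.

4.150 × 10^15 km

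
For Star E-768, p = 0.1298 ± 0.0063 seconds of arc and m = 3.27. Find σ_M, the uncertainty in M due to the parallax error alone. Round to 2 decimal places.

M = m − 5 log₁₀ d + 5 = m + 5 log₁₀ p + 5, so ∂M/∂p = 5/(p ln 10).
σ_M = (5/ln 10) · (σ_p/p) = 2.1715 × 0.0063/0.1298 = 2.1715 × 0.048536 = 0.1054.

σ_M = 0.11 mag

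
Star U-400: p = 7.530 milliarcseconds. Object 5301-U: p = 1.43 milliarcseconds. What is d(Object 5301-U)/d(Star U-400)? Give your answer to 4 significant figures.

Since d = 1/p, d_B/d_A = p_A/p_B.
= 7.530 / 1.43 = 5.2657.

5.266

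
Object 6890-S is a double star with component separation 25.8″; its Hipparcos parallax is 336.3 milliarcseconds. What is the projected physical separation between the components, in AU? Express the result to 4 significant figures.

76.72 AU

d = 1/p = 1/0.3363″ = 2.9735 pc.
At distance d (pc), an angle of θ arcsec spans θ·d AU: s = 25.8 × 2.9735 = 76.716 AU.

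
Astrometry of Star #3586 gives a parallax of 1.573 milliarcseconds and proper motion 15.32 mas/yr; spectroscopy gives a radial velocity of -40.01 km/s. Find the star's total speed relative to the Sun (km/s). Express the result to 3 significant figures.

d = 1/p = 1/0.001573″ = 635.73 pc.
μ = 15.32 mas/yr = 0.01532 ″/yr.
v_t = 4.740 μ d = 4.740 × 0.01532 × 635.73 = 46.165 km/s.
v = √(v_r² + v_t²) = √((-40.01)² + 46.165²) = √3732.01 = 61.09 km/s.

61.1 km/s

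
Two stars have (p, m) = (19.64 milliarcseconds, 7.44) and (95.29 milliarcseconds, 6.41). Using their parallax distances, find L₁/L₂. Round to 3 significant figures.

d₁ = 1/p₁ = 1/0.01964″ = 50.916 pc; d₂ = 1/p₂ = 1/0.09529″ = 10.494 pc.
M₁ = m₁ − 5 log₁₀ d₁ + 5 = 7.44 − 8.5343 + 5 = 3.9057.
M₂ = 6.41 − 5.1047 + 5 = 6.3053.
L₁/L₂ = 10^(0.4(M₂ − M₁)) = 10^(0.4 × 2.3996) = 10^0.95984 = 9.1167.

L₁/L₂ = 9.12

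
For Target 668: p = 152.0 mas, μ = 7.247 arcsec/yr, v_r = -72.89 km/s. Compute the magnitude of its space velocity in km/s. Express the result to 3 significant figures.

237 km/s

d = 1/p = 1/0.1520″ = 6.5789 pc.
v_t = 4.740 μ d = 4.740 × 7.247 × 6.5789 = 225.99 km/s.
v = √(v_r² + v_t²) = √((-72.89)² + 225.99²) = √56384.4 = 237.45 km/s.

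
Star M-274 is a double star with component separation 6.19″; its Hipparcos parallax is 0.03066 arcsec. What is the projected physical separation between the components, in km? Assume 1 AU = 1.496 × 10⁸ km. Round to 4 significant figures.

3.020 × 10^10 km

d = 1/p = 1/0.03066″ = 32.616 pc.
At distance d (pc), an angle of θ arcsec spans θ·d AU: s = 6.19 × 32.616 = 201.89 AU.
= 201.89 × 1.496 × 10⁸ km = 3.0203 × 10^10 km.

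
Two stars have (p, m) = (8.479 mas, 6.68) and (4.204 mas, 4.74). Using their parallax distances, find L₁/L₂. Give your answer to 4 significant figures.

d₁ = 1/p₁ = 1/0.008479″ = 117.94 pc; d₂ = 1/p₂ = 1/0.004204″ = 237.87 pc.
M₁ = m₁ − 5 log₁₀ d₁ + 5 = 6.68 − 10.3583 + 5 = 1.3217.
M₂ = 4.74 − 11.8817 + 5 = -2.1417.
L₁/L₂ = 10^(0.4(M₂ − M₁)) = 10^(0.4 × (-3.4634)) = 10^(-1.38536) = 0.041176.

L₁/L₂ = 0.04118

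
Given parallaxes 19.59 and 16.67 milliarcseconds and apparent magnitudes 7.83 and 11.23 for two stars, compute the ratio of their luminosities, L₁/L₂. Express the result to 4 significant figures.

L₁/L₂ = 16.59

d₁ = 1/p₁ = 1/0.01959″ = 51.046 pc; d₂ = 1/p₂ = 1/0.01667″ = 59.988 pc.
M₁ = m₁ − 5 log₁₀ d₁ + 5 = 7.83 − 8.5398 + 5 = 4.2902.
M₂ = 11.23 − 8.8903 + 5 = 7.3397.
L₁/L₂ = 10^(0.4(M₂ − M₁)) = 10^(0.4 × 3.0495) = 10^1.21980 = 16.588.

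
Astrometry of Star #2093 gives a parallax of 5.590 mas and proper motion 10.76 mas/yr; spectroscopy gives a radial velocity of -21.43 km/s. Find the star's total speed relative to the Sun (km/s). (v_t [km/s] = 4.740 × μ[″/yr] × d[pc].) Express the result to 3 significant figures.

d = 1/p = 1/0.005590″ = 178.89 pc.
μ = 10.76 mas/yr = 0.01076 ″/yr.
v_t = 4.740 μ d = 4.740 × 0.01076 × 178.89 = 9.1238 km/s.
v = √(v_r² + v_t²) = √((-21.43)² + 9.1238²) = √542.489 = 23.291 km/s.

23.3 km/s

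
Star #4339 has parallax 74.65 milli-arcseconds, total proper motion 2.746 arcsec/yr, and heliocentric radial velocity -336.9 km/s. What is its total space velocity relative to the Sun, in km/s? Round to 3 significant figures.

d = 1/p = 1/0.07465″ = 13.396 pc.
v_t = 4.740 μ d = 4.740 × 2.746 × 13.396 = 174.36 km/s.
v = √(v_r² + v_t²) = √((-336.9)² + 174.36²) = √143903 = 379.35 km/s.

379 km/s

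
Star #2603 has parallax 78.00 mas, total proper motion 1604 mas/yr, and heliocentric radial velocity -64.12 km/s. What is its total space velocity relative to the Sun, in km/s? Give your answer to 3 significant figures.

d = 1/p = 1/0.07800″ = 12.821 pc.
μ = 1604 mas/yr = 1.604 ″/yr.
v_t = 4.740 μ d = 4.740 × 1.604 × 12.821 = 97.478 km/s.
v = √(v_r² + v_t²) = √((-64.12)² + 97.478²) = √13613.3 = 116.68 km/s.

117 km/s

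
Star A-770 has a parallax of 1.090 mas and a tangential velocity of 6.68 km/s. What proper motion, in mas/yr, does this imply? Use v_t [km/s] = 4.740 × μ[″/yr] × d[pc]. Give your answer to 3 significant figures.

d = 1/p = 1/0.001090″ = 917.43 pc.
μ = v_t / (4.74 d) = 6.68 / (4.74 × 917.43) = 6.68 / 4348.6 = 0.0015361 ″/yr = 1.5361 mas/yr.

1.54 mas/yr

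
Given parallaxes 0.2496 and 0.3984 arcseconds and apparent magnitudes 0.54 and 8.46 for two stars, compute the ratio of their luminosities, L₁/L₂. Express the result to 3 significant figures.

L₁/L₂ = 3750

d₁ = 1/p₁ = 1/0.2496″ = 4.0064 pc; d₂ = 1/p₂ = 1/0.3984″ = 2.51 pc.
M₁ = m₁ − 5 log₁₀ d₁ + 5 = 0.54 − 3.0138 + 5 = 2.5262.
M₂ = 8.46 − 1.9984 + 5 = 11.4616.
L₁/L₂ = 10^(0.4(M₂ − M₁)) = 10^(0.4 × 8.9354) = 10^3.57416 = 3751.1.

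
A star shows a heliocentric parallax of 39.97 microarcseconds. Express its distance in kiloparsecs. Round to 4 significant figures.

p = 39.97 microarcseconds = 0.00003997 arcsec.
d = 1/p = 1/0.00003997 = 25019 pc.
= 25.019 kpc.

25.02 kpc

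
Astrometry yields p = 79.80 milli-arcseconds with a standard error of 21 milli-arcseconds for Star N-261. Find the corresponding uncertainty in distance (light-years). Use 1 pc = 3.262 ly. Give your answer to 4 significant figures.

d = 1/p, so σ_d = σ_p / p².
σ_d = 0.0210 / (0.07980)² = 0.0210 / 0.006368 = 3.2977 pc = 3.2977 × 3.262 ly = 10.757 ly.

10.76 ly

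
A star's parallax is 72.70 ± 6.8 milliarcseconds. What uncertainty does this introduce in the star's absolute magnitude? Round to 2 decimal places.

M = m − 5 log₁₀ d + 5 = m + 5 log₁₀ p + 5, so ∂M/∂p = 5/(p ln 10).
σ_M = (5/ln 10) · (σ_p/p) = 2.1715 × 6.8/72.70 = 2.1715 × 0.093535 = 0.20311.

σ_M = 0.20 mag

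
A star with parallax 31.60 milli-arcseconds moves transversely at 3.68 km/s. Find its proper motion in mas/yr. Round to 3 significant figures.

d = 1/p = 1/0.03160″ = 31.646 pc.
μ = v_t / (4.74 d) = 3.68 / (4.74 × 31.646) = 3.68 / 150 = 0.024533 ″/yr = 24.533 mas/yr.

24.5 mas/yr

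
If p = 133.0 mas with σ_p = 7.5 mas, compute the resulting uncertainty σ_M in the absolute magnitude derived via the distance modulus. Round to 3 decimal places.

M = m − 5 log₁₀ d + 5 = m + 5 log₁₀ p + 5, so ∂M/∂p = 5/(p ln 10).
σ_M = (5/ln 10) · (σ_p/p) = 2.1715 × 7.5/133.0 = 2.1715 × 0.056391 = 0.12245.

σ_M = 0.122 mag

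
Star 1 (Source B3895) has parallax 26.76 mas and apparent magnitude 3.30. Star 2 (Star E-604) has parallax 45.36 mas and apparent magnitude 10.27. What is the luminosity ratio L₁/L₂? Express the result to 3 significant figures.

L₁/L₂ = 1760

d₁ = 1/p₁ = 1/0.02676″ = 37.369 pc; d₂ = 1/p₂ = 1/0.04536″ = 22.046 pc.
M₁ = m₁ − 5 log₁₀ d₁ + 5 = 3.30 − 7.8626 + 5 = 0.4374.
M₂ = 10.27 − 6.7166 + 5 = 8.5534.
L₁/L₂ = 10^(0.4(M₂ − M₁)) = 10^(0.4 × 8.1160) = 10^3.24640 = 1763.6.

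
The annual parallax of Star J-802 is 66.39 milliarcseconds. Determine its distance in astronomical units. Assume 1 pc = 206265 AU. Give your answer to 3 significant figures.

p = 66.39 milliarcseconds = 0.06639 arcsec.
d = 1/p = 1/0.06639 = 15.063 pc.
In AU: 15.063 × 206265 = 3.1070 × 10^6 AU.

3.11 × 10^6 AU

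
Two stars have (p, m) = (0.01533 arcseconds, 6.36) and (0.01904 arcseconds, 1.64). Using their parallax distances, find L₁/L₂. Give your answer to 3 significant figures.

L₁/L₂ = 0.0200

d₁ = 1/p₁ = 1/0.01533″ = 65.232 pc; d₂ = 1/p₂ = 1/0.01904″ = 52.521 pc.
M₁ = m₁ − 5 log₁₀ d₁ + 5 = 6.36 − 9.0723 + 5 = 2.2877.
M₂ = 1.64 − 8.6017 + 5 = -1.9617.
L₁/L₂ = 10^(0.4(M₂ − M₁)) = 10^(0.4 × (-4.2494)) = 10^(-1.69976) = 0.019964.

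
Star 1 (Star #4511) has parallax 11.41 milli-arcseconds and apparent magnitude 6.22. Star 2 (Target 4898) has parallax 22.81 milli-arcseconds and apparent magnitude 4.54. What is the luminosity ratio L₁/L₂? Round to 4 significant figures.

d₁ = 1/p₁ = 1/0.01141″ = 87.642 pc; d₂ = 1/p₂ = 1/0.02281″ = 43.84 pc.
M₁ = m₁ − 5 log₁₀ d₁ + 5 = 6.22 − 9.7136 + 5 = 1.5064.
M₂ = 4.54 − 8.2094 + 5 = 1.3306.
L₁/L₂ = 10^(0.4(M₂ − M₁)) = 10^(0.4 × (-0.1758)) = 10^(-0.07032) = 0.85051.

L₁/L₂ = 0.8505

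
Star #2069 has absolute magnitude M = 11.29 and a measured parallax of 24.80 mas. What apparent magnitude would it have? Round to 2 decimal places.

m = 14.32

d = 1/p = 1/0.02480″ = 40.323 pc.
m − M = 5 log₁₀ d − 5 = 5 log₁₀(40.323) − 5 = 8.0278 − 5 = 3.0278.
m = M + (m − M) = 11.29 + 3.0278 = 14.32.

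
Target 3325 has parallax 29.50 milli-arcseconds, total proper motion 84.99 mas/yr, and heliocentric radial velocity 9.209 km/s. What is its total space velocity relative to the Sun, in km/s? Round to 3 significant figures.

d = 1/p = 1/0.02950″ = 33.898 pc.
μ = 84.99 mas/yr = 0.08499 ″/yr.
v_t = 4.740 μ d = 4.740 × 0.08499 × 33.898 = 13.656 km/s.
v = √(v_r² + v_t²) = √(9.209² + 13.656²) = √271.292 = 16.471 km/s.

16.5 km/s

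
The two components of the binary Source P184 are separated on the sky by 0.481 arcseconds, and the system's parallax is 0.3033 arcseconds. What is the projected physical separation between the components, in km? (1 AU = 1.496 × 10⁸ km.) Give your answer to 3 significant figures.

d = 1/p = 1/0.3033″ = 3.2971 pc.
At distance d (pc), an angle of θ arcsec spans θ·d AU: s = 0.481 × 3.2971 = 1.5859 AU.
= 1.5859 × 1.496 × 10⁸ km = 2.3725 × 10^8 km.

2.37 × 10^8 km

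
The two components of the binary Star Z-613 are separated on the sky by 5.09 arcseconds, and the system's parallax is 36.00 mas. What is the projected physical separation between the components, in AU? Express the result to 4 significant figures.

d = 1/p = 1/0.03600″ = 27.778 pc.
At distance d (pc), an angle of θ arcsec spans θ·d AU: s = 5.09 × 27.778 = 141.39 AU.

141.4 AU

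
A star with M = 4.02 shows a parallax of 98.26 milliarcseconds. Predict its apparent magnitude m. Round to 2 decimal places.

m = 4.06

d = 1/p = 1/0.09826″ = 10.177 pc.
m − M = 5 log₁₀ d − 5 = 5 log₁₀(10.177) − 5 = 5.0381 − 5 = 0.0381.
m = M + (m − M) = 4.02 + 0.0381 = 4.06.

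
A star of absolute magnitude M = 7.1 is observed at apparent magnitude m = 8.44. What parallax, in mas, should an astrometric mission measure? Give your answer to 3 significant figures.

54.0 mas

m − M = 8.44 − 7.1 = 1.34.
d = 10^((m−M)/5 + 1) = 10^1.268 = 18.535 pc.
p = 1/d = 1/18.535 = 0.053952 arcsec = 53.952 mas.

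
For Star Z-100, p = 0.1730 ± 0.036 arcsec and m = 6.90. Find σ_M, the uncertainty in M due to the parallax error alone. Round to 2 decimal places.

σ_M = 0.45 mag

M = m − 5 log₁₀ d + 5 = m + 5 log₁₀ p + 5, so ∂M/∂p = 5/(p ln 10).
σ_M = (5/ln 10) · (σ_p/p) = 2.1715 × 0.036/0.1730 = 2.1715 × 0.20809 = 0.45187.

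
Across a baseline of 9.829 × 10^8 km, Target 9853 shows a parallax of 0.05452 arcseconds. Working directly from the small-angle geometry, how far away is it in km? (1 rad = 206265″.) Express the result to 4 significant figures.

3.719 × 10^15 km

θ = 0.05452″ = 0.05452/206265 = 2.6432 × 10^-7 rad.
d = B/θ = (9.829 × 10^8) / (2.6432 × 10^-7) = 3.7186 × 10^15 km.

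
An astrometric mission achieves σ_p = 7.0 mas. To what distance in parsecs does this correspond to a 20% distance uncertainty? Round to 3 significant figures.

σ_d/d = σ_p/p, so the condition is σ_p/p ≤ 0.20, i.e. p ≥ σ_p/0.20.
p_min = 7.0/0.20 = 35 mas = 0.035 arcsec.
d_max = 1/p_min = 1/0.035 = 28.571 pc.

28.6 pc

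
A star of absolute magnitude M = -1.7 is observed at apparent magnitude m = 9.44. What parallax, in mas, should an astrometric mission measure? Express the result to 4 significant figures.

m − M = 9.44 − (-1.7) = 11.14.
d = 10^((m−M)/5 + 1) = 10^3.228 = 1690.4 pc.
p = 1/d = 1/1690.4 = 0.00059158 arcsec = 0.59158 mas.

0.5916 mas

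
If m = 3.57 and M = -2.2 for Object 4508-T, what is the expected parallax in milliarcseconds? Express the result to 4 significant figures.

7.015 mas

m − M = 3.57 − (-2.2) = 5.77.
d = 10^((m−M)/5 + 1) = 10^2.154 = 142.56 pc.
p = 1/d = 1/142.56 = 0.0070146 arcsec = 7.0146 mas.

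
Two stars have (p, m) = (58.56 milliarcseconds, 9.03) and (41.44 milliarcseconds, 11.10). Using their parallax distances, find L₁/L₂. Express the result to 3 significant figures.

d₁ = 1/p₁ = 1/0.05856″ = 17.077 pc; d₂ = 1/p₂ = 1/0.04144″ = 24.131 pc.
M₁ = m₁ − 5 log₁₀ d₁ + 5 = 9.03 − 6.1621 + 5 = 7.8679.
M₂ = 11.10 − 6.9129 + 5 = 9.1871.
L₁/L₂ = 10^(0.4(M₂ − M₁)) = 10^(0.4 × 1.3192) = 10^0.52768 = 3.3704.

L₁/L₂ = 3.37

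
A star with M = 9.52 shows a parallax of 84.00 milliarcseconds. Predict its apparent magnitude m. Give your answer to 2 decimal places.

d = 1/p = 1/0.08400″ = 11.905 pc.
m − M = 5 log₁₀ d − 5 = 5 log₁₀(11.905) − 5 = 5.3786 − 5 = 0.3786.
m = M + (m − M) = 9.52 + 0.3786 = 9.90.

m = 9.90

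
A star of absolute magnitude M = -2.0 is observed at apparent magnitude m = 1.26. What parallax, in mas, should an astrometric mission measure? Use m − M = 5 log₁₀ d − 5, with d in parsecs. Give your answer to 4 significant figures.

22.28 mas

m − M = 1.26 − (-2.0) = 3.26.
d = 10^((m−M)/5 + 1) = 10^1.652 = 44.875 pc.
p = 1/d = 1/44.875 = 0.022284 arcsec = 22.284 mas.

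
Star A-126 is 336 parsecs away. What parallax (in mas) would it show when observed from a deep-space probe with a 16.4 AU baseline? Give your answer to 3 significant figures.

p (arcsec) = B (AU) / d (pc).
p = 16.4 / 336 = 0.04881 arcsec = 48.81 mas.

48.8 mas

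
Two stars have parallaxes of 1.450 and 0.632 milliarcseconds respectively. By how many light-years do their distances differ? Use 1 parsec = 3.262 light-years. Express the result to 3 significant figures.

2910 ly

d_A = 1/0.001450″ = 689.66 pc; d_B = 1/0.0006320″ = 1582.3 pc.
|d_B − d_A| = |1582.3 − 689.66| = 892.64 pc = 892.64 × 3.262 ly = 2911.8 ly.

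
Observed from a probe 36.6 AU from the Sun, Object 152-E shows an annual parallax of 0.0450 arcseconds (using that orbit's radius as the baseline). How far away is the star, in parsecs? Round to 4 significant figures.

With baseline B (in AU) and parallax p (in arcsec), d = B/p parsecs.
d = 36.6 / 0.0450 = 813.33 pc.

813.3 pc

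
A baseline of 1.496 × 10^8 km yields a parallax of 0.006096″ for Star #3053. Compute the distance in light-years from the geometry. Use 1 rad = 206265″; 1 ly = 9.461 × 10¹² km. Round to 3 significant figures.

535 ly

θ = 0.006096″ = 0.006096/206265 = 2.9554 × 10^-8 rad.
d = B/θ = (1.496 × 10^8) / (2.9554 × 10^-8) = 5.0619 × 10^15 km = (5.0619 × 10^15) / (9.461 × 10^12) ly = 535.03 ly.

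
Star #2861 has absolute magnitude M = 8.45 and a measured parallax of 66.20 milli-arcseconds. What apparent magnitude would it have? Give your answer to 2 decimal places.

d = 1/p = 1/0.06620″ = 15.106 pc.
m − M = 5 log₁₀ d − 5 = 5 log₁₀(15.106) − 5 = 5.8957 − 5 = 0.8957.
m = M + (m − M) = 8.45 + 0.8957 = 9.35.

m = 9.35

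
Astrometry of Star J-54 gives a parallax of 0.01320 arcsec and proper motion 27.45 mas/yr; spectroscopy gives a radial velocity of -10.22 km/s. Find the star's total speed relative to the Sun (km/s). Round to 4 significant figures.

14.20 km/s

d = 1/p = 1/0.01320″ = 75.758 pc.
μ = 27.45 mas/yr = 0.02745 ″/yr.
v_t = 4.740 μ d = 4.740 × 0.02745 × 75.758 = 9.8571 km/s.
v = √(v_r² + v_t²) = √((-10.22)² + 9.8571²) = √201.611 = 14.199 km/s.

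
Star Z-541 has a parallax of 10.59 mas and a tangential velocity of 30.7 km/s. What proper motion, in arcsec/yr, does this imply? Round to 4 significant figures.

d = 1/p = 1/0.01059″ = 94.429 pc.
μ = v_t / (4.74 d) = 30.7 / (4.74 × 94.429) = 30.7 / 447.59 = 0.06859 ″/yr.

0.06859 arcsec/yr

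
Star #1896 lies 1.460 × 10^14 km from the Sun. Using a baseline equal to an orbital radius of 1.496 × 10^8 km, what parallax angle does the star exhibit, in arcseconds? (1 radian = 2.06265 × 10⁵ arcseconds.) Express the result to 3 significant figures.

θ ≈ B/d = (1.496 × 10^8) / (1.460 × 10^14) = 1.0247 × 10^-6 rad.
In arcseconds: 1.0247 × 10^-6 × 206265 = 0.21136″.

0.211 arcsec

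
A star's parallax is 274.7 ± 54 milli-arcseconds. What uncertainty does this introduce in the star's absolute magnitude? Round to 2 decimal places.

σ_M = 0.43 mag

M = m − 5 log₁₀ d + 5 = m + 5 log₁₀ p + 5, so ∂M/∂p = 5/(p ln 10).
σ_M = (5/ln 10) · (σ_p/p) = 2.1715 × 54/274.7 = 2.1715 × 0.19658 = 0.42687.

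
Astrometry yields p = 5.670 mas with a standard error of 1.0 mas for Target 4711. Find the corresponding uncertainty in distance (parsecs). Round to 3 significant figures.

31.1 pc

d = 1/p, so σ_d = σ_p / p².
σ_d = 0.00100 / (0.005670)² = 0.00100 / 0.000032149 = 31.105 pc.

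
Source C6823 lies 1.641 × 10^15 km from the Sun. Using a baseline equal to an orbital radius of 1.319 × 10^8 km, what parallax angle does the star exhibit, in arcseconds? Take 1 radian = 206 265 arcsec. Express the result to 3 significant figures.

0.0166 arcsec

θ ≈ B/d = (1.319 × 10^8) / (1.641 × 10^15) = 8.0378 × 10^-8 rad.
In arcseconds: 8.0378 × 10^-8 × 206265 = 0.016579″.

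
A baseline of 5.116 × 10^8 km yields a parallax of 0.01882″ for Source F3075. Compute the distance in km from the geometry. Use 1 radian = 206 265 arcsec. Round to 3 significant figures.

5.61 × 10^15 km

θ = 0.01882″ = 0.01882/206265 = 9.1242 × 10^-8 rad.
d = B/θ = (5.116 × 10^8) / (9.1242 × 10^-8) = 5.6071 × 10^15 km.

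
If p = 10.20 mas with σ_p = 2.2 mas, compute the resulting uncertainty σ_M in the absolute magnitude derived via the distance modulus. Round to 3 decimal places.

σ_M = 0.468 mag

M = m − 5 log₁₀ d + 5 = m + 5 log₁₀ p + 5, so ∂M/∂p = 5/(p ln 10).
σ_M = (5/ln 10) · (σ_p/p) = 2.1715 × 2.2/10.20 = 2.1715 × 0.21569 = 0.46837.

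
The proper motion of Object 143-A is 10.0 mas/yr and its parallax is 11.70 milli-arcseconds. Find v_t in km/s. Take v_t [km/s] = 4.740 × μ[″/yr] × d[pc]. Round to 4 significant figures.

4.051 km/s

d = 1/p = 1/0.01170″ = 85.47 pc.
μ = 10.0 mas/yr = 0.0100 ″/yr.
v_t = 4.74 × μ × d = 4.74 × 0.0100 × 85.47 = 4.0513 km/s.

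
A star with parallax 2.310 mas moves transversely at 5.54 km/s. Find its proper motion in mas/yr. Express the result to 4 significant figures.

d = 1/p = 1/0.002310″ = 432.9 pc.
μ = v_t / (4.74 d) = 5.54 / (4.74 × 432.9) = 5.54 / 2051.9 = 0.0026999 ″/yr = 2.6999 mas/yr.

2.700 mas/yr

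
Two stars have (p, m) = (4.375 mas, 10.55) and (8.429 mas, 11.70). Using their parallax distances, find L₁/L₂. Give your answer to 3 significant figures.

L₁/L₂ = 10.7

d₁ = 1/p₁ = 1/0.004375″ = 228.57 pc; d₂ = 1/p₂ = 1/0.008429″ = 118.64 pc.
M₁ = m₁ − 5 log₁₀ d₁ + 5 = 10.55 − 11.7951 + 5 = 3.7549.
M₂ = 11.70 − 10.3712 + 5 = 6.3288.
L₁/L₂ = 10^(0.4(M₂ − M₁)) = 10^(0.4 × 2.5739) = 10^1.02956 = 10.704.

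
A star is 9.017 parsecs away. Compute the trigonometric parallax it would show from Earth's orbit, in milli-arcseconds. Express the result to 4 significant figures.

110.9 mas

p = 1/d = 1/9.017 = 0.1109 arcsec.
= 0.1109 × 1000 = 110.9 mas.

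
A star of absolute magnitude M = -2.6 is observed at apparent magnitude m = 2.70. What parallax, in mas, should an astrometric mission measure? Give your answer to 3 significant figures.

m − M = 2.70 − (-2.6) = 5.30.
d = 10^((m−M)/5 + 1) = 10^2.060 = 114.82 pc.
p = 1/d = 1/114.82 = 0.0087093 arcsec = 8.7093 mas.

8.71 mas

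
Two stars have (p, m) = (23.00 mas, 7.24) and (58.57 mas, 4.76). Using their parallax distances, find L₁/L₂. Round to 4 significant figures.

L₁/L₂ = 0.6605

d₁ = 1/p₁ = 1/0.02300″ = 43.478 pc; d₂ = 1/p₂ = 1/0.05857″ = 17.074 pc.
M₁ = m₁ − 5 log₁₀ d₁ + 5 = 7.24 − 8.1913 + 5 = 4.0487.
M₂ = 4.76 − 6.1617 + 5 = 3.5983.
L₁/L₂ = 10^(0.4(M₂ − M₁)) = 10^(0.4 × (-0.4504)) = 10^(-0.18016) = 0.66045.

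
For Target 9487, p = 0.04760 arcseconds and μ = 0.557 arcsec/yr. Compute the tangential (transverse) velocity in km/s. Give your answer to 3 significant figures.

55.5 km/s

d = 1/p = 1/0.04760″ = 21.008 pc.
v_t = 4.74 × μ × d = 4.74 × 0.557 × 21.008 = 55.465 km/s.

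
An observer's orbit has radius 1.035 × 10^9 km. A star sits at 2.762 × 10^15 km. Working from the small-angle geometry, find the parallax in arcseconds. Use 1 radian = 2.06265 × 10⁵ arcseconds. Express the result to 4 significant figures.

θ ≈ B/d = (1.035 × 10^9) / (2.762 × 10^15) = 3.7473 × 10^-7 rad.
In arcseconds: 3.7473 × 10^-7 × 206265 = 0.077294″.

0.07729 arcsec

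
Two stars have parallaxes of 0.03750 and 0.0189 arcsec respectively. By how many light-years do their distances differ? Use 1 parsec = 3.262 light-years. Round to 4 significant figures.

d_A = 1/0.03750″ = 26.667 pc; d_B = 1/0.01890″ = 52.91 pc.
|d_B − d_A| = |52.91 − 26.667| = 26.243 pc = 26.243 × 3.262 ly = 85.605 ly.

85.61 ly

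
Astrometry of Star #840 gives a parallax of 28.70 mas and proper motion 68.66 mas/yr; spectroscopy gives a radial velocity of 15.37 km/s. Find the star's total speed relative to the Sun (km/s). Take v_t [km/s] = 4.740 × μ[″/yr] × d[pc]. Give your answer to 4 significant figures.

d = 1/p = 1/0.02870″ = 34.843 pc.
μ = 68.66 mas/yr = 0.06866 ″/yr.
v_t = 4.740 μ d = 4.740 × 0.06866 × 34.843 = 11.34 km/s.
v = √(v_r² + v_t²) = √(15.37² + 11.34²) = √364.833 = 19.101 km/s.

19.10 km/s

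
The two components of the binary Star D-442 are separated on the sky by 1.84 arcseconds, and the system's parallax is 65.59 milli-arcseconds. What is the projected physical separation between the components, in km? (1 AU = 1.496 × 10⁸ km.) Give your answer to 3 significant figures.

4.20 × 10^9 km

d = 1/p = 1/0.06559″ = 15.246 pc.
At distance d (pc), an angle of θ arcsec spans θ·d AU: s = 1.84 × 15.246 = 28.053 AU.
= 28.053 × 1.496 × 10⁸ km = 4.1967 × 10^9 km.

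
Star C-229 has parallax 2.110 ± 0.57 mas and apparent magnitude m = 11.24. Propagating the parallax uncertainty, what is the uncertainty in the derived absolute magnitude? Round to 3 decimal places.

σ_M = 0.587 mag

M = m − 5 log₁₀ d + 5 = m + 5 log₁₀ p + 5, so ∂M/∂p = 5/(p ln 10).
σ_M = (5/ln 10) · (σ_p/p) = 2.1715 × 0.57/2.110 = 2.1715 × 0.27014 = 0.58661.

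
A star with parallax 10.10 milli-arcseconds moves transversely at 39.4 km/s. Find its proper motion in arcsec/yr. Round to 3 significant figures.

d = 1/p = 1/0.01010″ = 99.01 pc.
μ = v_t / (4.74 d) = 39.4 / (4.74 × 99.01) = 39.4 / 469.31 = 0.083953 ″/yr.

0.0840 arcsec/yr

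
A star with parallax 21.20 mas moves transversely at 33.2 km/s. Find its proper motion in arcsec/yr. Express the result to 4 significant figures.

d = 1/p = 1/0.02120″ = 47.17 pc.
μ = v_t / (4.74 d) = 33.2 / (4.74 × 47.17) = 33.2 / 223.59 = 0.14849 ″/yr.

0.1485 arcsec/yr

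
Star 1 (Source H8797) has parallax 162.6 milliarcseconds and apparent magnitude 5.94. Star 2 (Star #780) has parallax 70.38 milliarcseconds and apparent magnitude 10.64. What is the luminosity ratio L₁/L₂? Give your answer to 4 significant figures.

L₁/L₂ = 14.21

d₁ = 1/p₁ = 1/0.1626″ = 6.1501 pc; d₂ = 1/p₂ = 1/0.07038″ = 14.209 pc.
M₁ = m₁ − 5 log₁₀ d₁ + 5 = 5.94 − 3.9444 + 5 = 6.9956.
M₂ = 10.64 − 5.7628 + 5 = 9.8772.
L₁/L₂ = 10^(0.4(M₂ − M₁)) = 10^(0.4 × 2.8816) = 10^1.15264 = 14.212.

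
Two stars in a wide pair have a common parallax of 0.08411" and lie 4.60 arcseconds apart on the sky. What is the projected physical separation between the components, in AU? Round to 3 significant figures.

54.7 AU

d = 1/p = 1/0.08411″ = 11.889 pc.
At distance d (pc), an angle of θ arcsec spans θ·d AU: s = 4.60 × 11.889 = 54.689 AU.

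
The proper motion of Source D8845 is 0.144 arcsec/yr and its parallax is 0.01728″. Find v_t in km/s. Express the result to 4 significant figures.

39.50 km/s

d = 1/p = 1/0.01728″ = 57.87 pc.
v_t = 4.74 × μ × d = 4.74 × 0.144 × 57.87 = 39.5 km/s.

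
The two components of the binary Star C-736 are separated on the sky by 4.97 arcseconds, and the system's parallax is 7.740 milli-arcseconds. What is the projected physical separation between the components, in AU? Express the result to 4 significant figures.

d = 1/p = 1/0.007740″ = 129.2 pc.
At distance d (pc), an angle of θ arcsec spans θ·d AU: s = 4.97 × 129.2 = 642.12 AU.

642.1 AU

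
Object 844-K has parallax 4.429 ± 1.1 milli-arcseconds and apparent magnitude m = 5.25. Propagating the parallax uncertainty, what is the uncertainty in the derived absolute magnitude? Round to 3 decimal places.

M = m − 5 log₁₀ d + 5 = m + 5 log₁₀ p + 5, so ∂M/∂p = 5/(p ln 10).
σ_M = (5/ln 10) · (σ_p/p) = 2.1715 × 1.1/4.429 = 2.1715 × 0.24836 = 0.53931.

σ_M = 0.539 mag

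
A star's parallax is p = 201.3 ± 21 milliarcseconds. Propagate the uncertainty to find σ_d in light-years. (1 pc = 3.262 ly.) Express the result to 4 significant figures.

1.691 ly

d = 1/p, so σ_d = σ_p / p².
σ_d = 0.0210 / (0.2013)² = 0.0210 / 0.040522 = 0.51824 pc = 0.51824 × 3.262 ly = 1.6905 ly.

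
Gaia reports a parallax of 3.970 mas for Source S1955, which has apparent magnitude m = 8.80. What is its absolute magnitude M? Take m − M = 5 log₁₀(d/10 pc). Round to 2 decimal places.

d = 1/p = 1/0.003970″ = 251.89 pc.
m − M = 5 log₁₀(251.89) − 5 = 12.0061 − 5 = 7.0061.
M = m − (m − M) = 8.80 − 7.0061 = 1.79.

M = 1.79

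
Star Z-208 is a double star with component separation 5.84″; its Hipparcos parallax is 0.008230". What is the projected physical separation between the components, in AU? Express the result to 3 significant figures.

710 AU

d = 1/p = 1/0.008230″ = 121.51 pc.
At distance d (pc), an angle of θ arcsec spans θ·d AU: s = 5.84 × 121.51 = 709.62 AU.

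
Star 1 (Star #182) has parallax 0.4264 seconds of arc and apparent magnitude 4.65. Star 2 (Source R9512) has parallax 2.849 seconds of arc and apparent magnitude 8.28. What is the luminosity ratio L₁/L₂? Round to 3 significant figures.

L₁/L₂ = 1260

d₁ = 1/p₁ = 1/0.4264″ = 2.3452 pc; d₂ = 1/p₂ = 1/2.849″ = 0.351 pc.
M₁ = m₁ − 5 log₁₀ d₁ + 5 = 4.65 − 1.8509 + 5 = 7.7991.
M₂ = 8.28 − (-2.2735) + 5 = 15.5535.
L₁/L₂ = 10^(0.4(M₂ − M₁)) = 10^(0.4 × 7.7544) = 10^3.10176 = 1264.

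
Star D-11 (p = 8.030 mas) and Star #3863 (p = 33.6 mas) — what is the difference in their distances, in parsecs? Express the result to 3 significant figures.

d_A = 1/0.008030″ = 124.53 pc; d_B = 1/0.03360″ = 29.762 pc.
|d_B − d_A| = |29.762 − 124.53| = 94.768 pc.

94.8 pc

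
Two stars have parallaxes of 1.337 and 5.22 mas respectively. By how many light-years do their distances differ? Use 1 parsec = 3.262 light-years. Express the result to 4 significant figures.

d_A = 1/0.001337″ = 747.94 pc; d_B = 1/0.005220″ = 191.57 pc.
|d_B − d_A| = |191.57 − 747.94| = 556.37 pc = 556.37 × 3.262 ly = 1814.9 ly.

1815 ly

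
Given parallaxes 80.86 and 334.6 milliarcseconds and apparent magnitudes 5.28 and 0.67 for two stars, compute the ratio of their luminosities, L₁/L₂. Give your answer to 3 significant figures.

L₁/L₂ = 0.245

d₁ = 1/p₁ = 1/0.08086″ = 12.367 pc; d₂ = 1/p₂ = 1/0.3346″ = 2.9886 pc.
M₁ = m₁ − 5 log₁₀ d₁ + 5 = 5.28 − 5.4613 + 5 = 4.8187.
M₂ = 0.67 − 2.3773 + 5 = 3.2927.
L₁/L₂ = 10^(0.4(M₂ − M₁)) = 10^(0.4 × (-1.5260)) = 10^(-0.61040) = 0.24524.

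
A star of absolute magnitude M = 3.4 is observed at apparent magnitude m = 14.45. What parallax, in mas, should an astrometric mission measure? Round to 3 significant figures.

0.617 mas

m − M = 14.45 − 3.4 = 11.05.
d = 10^((m−M)/5 + 1) = 10^3.210 = 1621.8 pc.
p = 1/d = 1/1621.8 = 0.0006166 arcsec = 0.6166 mas.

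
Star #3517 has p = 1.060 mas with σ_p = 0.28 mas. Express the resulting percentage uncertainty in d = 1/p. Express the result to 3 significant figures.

26.4%

For d = 1/p, |σ_d/d| = |σ_p/p|.
σ_p/p = 0.28 / 1.060 = 0.26415 = 26.415%.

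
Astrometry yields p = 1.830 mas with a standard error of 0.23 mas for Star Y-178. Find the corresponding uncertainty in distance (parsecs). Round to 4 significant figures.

d = 1/p, so σ_d = σ_p / p².
σ_d = 0.000230 / (0.001830)² = 0.000230 / 0.0000033489 = 68.679 pc.

68.68 pc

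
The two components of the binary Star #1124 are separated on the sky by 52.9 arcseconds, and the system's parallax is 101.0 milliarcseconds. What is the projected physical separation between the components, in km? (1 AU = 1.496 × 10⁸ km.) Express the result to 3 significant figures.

7.84 × 10^10 km

d = 1/p = 1/0.1010″ = 9.901 pc.
At distance d (pc), an angle of θ arcsec spans θ·d AU: s = 52.9 × 9.901 = 523.76 AU.
= 523.76 × 1.496 × 10⁸ km = 7.8354 × 10^10 km.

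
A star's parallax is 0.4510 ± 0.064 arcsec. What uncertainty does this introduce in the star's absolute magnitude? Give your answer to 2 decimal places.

σ_M = 0.31 mag

M = m − 5 log₁₀ d + 5 = m + 5 log₁₀ p + 5, so ∂M/∂p = 5/(p ln 10).
σ_M = (5/ln 10) · (σ_p/p) = 2.1715 × 0.064/0.4510 = 2.1715 × 0.14191 = 0.30816.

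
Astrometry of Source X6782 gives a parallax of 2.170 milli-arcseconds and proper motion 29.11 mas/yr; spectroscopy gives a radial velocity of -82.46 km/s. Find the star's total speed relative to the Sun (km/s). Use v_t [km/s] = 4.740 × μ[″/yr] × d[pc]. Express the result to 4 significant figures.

d = 1/p = 1/0.002170″ = 460.83 pc.
μ = 29.11 mas/yr = 0.02911 ″/yr.
v_t = 4.740 μ d = 4.740 × 0.02911 × 460.83 = 63.586 km/s.
v = √(v_r² + v_t²) = √((-82.46)² + 63.586²) = √10842.8 = 104.13 km/s.

104.1 km/s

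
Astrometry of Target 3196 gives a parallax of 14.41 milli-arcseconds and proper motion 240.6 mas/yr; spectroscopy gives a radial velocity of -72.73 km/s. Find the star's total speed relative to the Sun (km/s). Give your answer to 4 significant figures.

107.5 km/s

d = 1/p = 1/0.01441″ = 69.396 pc.
μ = 240.6 mas/yr = 0.2406 ″/yr.
v_t = 4.740 μ d = 4.740 × 0.2406 × 69.396 = 79.142 km/s.
v = √(v_r² + v_t²) = √((-72.73)² + 79.142²) = √11553.1 = 107.49 km/s.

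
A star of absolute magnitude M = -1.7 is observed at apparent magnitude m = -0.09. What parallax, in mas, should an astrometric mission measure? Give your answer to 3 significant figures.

47.6 mas

m − M = -0.09 − (-1.7) = 1.61.
d = 10^((m−M)/5 + 1) = 10^1.322 = 20.989 pc.
p = 1/d = 1/20.989 = 0.047644 arcsec = 47.644 mas.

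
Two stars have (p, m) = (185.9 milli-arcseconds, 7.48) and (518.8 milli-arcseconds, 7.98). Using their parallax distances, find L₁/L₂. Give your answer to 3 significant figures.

d₁ = 1/p₁ = 1/0.1859″ = 5.3792 pc; d₂ = 1/p₂ = 1/0.5188″ = 1.9275 pc.
M₁ = m₁ − 5 log₁₀ d₁ + 5 = 7.48 − 3.6536 + 5 = 8.8264.
M₂ = 7.98 − 1.4250 + 5 = 11.5550.
L₁/L₂ = 10^(0.4(M₂ − M₁)) = 10^(0.4 × 2.7286) = 10^1.09144 = 12.344.

L₁/L₂ = 12.3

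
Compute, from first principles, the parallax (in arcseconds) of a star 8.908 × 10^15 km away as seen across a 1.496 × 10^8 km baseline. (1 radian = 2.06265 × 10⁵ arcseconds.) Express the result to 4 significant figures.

θ ≈ B/d = (1.496 × 10^8) / (8.908 × 10^15) = 1.6794 × 10^-8 rad.
In arcseconds: 1.6794 × 10^-8 × 206265 = 0.003464″.

0.003464 arcsec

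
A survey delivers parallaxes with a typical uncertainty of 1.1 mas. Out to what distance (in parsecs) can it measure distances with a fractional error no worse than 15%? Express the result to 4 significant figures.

σ_d/d = σ_p/p, so the condition is σ_p/p ≤ 0.15, i.e. p ≥ σ_p/0.15.
p_min = 1.1/0.15 = 7.3333 mas = 0.0073333 arcsec.
d_max = 1/p_min = 1/0.0073333 = 136.36 pc.

136.4 pc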